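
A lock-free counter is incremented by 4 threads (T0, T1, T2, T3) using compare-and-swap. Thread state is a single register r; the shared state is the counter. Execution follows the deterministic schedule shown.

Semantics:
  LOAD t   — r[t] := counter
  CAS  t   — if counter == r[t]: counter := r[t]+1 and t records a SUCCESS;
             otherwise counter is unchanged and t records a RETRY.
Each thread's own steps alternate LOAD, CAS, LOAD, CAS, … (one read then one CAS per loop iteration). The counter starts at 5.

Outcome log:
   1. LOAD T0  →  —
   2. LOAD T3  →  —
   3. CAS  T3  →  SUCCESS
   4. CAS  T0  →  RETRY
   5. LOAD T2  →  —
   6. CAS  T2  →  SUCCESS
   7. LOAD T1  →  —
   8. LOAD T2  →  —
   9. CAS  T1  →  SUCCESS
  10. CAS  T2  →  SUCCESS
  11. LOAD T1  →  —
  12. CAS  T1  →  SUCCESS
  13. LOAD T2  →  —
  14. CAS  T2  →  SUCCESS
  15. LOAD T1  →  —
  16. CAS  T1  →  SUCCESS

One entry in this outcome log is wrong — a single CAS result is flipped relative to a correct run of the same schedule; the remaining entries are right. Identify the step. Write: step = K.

step = 10

Reference trace:
1. LOAD T0 → mem=5 r[T0]=5 [LOAD]
2. LOAD T3 → mem=5 r[T3]=5 [LOAD]
3. CAS T3 → mem=6 r[T3]=5 [OK]
4. CAS T0 → mem=6 r[T0]=5 [RETRY]
5. LOAD T2 → mem=6 r[T2]=6 [LOAD]
6. CAS T2 → mem=7 r[T2]=6 [OK]
7. LOAD T1 → mem=7 r[T1]=7 [LOAD]
8. LOAD T2 → mem=7 r[T2]=7 [LOAD]
9. CAS T1 → mem=8 r[T1]=7 [OK]
10. CAS T2 → mem=8 r[T2]=7 [RETRY]
11. LOAD T1 → mem=8 r[T1]=8 [LOAD]
12. CAS T1 → mem=9 r[T1]=8 [OK]
13. LOAD T2 → mem=9 r[T2]=9 [LOAD]
14. CAS T2 → mem=10 r[T2]=9 [OK]
15. LOAD T1 → mem=10 r[T1]=10 [LOAD]
16. CAS T1 → mem=11 r[T1]=10 [OK]
Mismatch at 10.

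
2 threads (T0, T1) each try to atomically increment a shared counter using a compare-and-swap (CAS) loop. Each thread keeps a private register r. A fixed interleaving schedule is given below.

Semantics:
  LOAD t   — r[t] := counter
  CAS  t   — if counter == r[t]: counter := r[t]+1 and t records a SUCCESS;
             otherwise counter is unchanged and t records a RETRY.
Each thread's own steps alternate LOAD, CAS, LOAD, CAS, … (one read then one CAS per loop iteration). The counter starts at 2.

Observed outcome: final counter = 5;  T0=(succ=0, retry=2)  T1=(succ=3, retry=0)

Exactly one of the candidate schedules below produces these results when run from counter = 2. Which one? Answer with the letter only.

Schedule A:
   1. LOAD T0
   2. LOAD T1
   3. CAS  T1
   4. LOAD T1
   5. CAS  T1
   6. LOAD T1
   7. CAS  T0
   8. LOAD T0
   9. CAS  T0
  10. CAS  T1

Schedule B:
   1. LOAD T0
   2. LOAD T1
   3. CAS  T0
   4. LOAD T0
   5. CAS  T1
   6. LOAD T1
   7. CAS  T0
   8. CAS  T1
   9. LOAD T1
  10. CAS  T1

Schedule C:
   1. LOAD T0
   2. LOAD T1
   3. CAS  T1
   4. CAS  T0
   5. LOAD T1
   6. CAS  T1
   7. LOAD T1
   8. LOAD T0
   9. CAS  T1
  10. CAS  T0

Tracing schedule C:
[1] T0.load  rd  (counter 2, T0.r 2)
[2] T1.load  rd  (counter 2, T1.r 2)
[3] T1.cas  hit  (counter 3, T1.r 2)
[4] T0.cas  miss  (counter 3, T0.r 2)
[5] T1.load  rd  (counter 3, T1.r 3)
[6] T1.cas  hit  (counter 4, T1.r 3)
[7] T1.load  rd  (counter 4, T1.r 4)
[8] T0.load  rd  (counter 4, T0.r 4)
[9] T1.cas  hit  (counter 5, T1.r 4)
[10] T0.cas  miss  (counter 5, T0.r 4)

C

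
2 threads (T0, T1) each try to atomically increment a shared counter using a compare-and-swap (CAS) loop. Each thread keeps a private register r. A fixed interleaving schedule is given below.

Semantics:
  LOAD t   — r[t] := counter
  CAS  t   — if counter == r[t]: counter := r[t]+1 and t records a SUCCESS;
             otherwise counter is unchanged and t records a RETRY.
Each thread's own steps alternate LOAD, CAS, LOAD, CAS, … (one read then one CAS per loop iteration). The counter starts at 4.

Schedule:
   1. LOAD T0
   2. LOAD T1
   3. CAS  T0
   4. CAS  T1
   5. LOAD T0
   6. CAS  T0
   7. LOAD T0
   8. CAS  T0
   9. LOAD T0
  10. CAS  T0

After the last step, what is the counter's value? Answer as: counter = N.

[1] T0.load  rd  (counter 4, T0.r 4)
[2] T1.load  rd  (counter 4, T1.r 4)
[3] T0.cas  hit  (counter 5, T0.r 4)
[4] T1.cas  miss  (counter 5, T1.r 4)
[5] T0.load  rd  (counter 5, T0.r 5)
[6] T0.cas  hit  (counter 6, T0.r 5)
[7] T0.load  rd  (counter 6, T0.r 6)
[8] T0.cas  hit  (counter 7, T0.r 6)
[9] T0.load  rd  (counter 7, T0.r 7)
[10] T0.cas  hit  (counter 8, T0.r 7)

counter = 8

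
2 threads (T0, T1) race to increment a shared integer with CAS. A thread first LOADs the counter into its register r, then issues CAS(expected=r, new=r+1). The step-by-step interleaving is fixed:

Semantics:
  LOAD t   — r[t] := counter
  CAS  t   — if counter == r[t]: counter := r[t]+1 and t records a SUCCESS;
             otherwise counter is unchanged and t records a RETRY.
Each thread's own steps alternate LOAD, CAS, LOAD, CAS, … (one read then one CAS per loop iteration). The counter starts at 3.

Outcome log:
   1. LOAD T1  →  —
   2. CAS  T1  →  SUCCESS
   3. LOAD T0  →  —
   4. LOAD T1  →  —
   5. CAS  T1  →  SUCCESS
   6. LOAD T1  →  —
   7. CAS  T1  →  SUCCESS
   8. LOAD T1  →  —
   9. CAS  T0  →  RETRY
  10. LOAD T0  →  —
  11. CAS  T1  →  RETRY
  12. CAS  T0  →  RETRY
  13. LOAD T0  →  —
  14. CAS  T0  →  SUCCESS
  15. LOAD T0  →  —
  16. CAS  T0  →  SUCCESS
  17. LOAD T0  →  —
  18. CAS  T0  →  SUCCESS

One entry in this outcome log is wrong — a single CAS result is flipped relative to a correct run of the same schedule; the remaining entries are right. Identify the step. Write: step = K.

step = 11

Re-executing:
#1 T1 reads 3
#2 T1 CAS(3→4) writes; counter now 4
#3 T0 reads 4
#4 T1 reads 4
#5 T1 CAS(4→5) writes; counter now 5
#6 T1 reads 5
#7 T1 CAS(5→6) writes; counter now 6
#8 T1 reads 6
#9 T0 CAS(4→5) fails; counter now 6
#10 T0 reads 6
#11 T1 CAS(6→7) writes; counter now 7
#12 T0 CAS(6→7) fails; counter now 7
#13 T0 reads 7
#14 T0 CAS(7→8) writes; counter now 8
#15 T0 reads 8
#16 T0 CAS(8→9) writes; counter now 9
#17 T0 reads 9
#18 T0 CAS(9→10) writes; counter now 10
Flip is step 11.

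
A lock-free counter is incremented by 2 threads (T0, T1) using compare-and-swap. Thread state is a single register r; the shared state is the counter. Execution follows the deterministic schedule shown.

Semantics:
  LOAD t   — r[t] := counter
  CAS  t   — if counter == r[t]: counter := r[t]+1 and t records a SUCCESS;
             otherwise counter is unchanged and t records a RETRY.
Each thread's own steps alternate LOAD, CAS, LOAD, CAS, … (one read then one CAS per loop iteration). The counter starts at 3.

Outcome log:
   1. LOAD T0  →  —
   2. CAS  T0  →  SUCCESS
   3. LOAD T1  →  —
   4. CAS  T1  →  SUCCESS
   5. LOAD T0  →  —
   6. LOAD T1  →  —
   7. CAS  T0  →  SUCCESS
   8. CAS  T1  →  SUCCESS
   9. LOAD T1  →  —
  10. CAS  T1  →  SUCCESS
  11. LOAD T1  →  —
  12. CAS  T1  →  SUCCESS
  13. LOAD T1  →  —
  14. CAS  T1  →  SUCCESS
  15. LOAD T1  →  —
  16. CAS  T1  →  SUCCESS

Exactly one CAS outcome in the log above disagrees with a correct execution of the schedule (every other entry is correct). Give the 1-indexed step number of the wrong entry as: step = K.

step = 8

Correct run:
1. LOAD T0 → mem=3 r[T0]=3 [LOAD]
2. CAS T0 → mem=4 r[T0]=3 [OK]
3. LOAD T1 → mem=4 r[T1]=4 [LOAD]
4. CAS T1 → mem=5 r[T1]=4 [OK]
5. LOAD T0 → mem=5 r[T0]=5 [LOAD]
6. LOAD T1 → mem=5 r[T1]=5 [LOAD]
7. CAS T0 → mem=6 r[T0]=5 [OK]
8. CAS T1 → mem=6 r[T1]=5 [RETRY]
9. LOAD T1 → mem=6 r[T1]=6 [LOAD]
10. CAS T1 → mem=7 r[T1]=6 [OK]
11. LOAD T1 → mem=7 r[T1]=7 [LOAD]
12. CAS T1 → mem=8 r[T1]=7 [OK]
13. LOAD T1 → mem=8 r[T1]=8 [LOAD]
14. CAS T1 → mem=9 r[T1]=8 [OK]
15. LOAD T1 → mem=9 r[T1]=9 [LOAD]
16. CAS T1 → mem=10 r[T1]=9 [OK]
Log disagrees first at step 8.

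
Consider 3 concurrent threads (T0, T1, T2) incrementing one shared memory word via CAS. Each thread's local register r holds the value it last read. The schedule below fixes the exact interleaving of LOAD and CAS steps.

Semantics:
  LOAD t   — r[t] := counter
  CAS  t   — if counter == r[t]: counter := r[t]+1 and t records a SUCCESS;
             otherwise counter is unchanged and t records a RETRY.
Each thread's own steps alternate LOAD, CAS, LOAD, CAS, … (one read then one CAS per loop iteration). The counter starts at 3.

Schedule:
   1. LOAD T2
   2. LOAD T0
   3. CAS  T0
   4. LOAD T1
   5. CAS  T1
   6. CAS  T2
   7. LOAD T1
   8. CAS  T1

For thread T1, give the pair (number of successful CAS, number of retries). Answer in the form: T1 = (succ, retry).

T1 = (2, 0)

   1) LOAD T2:  M=3  r_T2=3
   2) LOAD T0:  M=3  r_T0=3
   3) CAS  T0:  M=4  r_T0=3 ✓
   4) LOAD T1:  M=4  r_T1=4
   5) CAS  T1:  M=5  r_T1=4 ✓
   6) CAS  T2:  M=5  r_T2=3 ✗
   7) LOAD T1:  M=5  r_T1=5
   8) CAS  T1:  M=6  r_T1=5 ✓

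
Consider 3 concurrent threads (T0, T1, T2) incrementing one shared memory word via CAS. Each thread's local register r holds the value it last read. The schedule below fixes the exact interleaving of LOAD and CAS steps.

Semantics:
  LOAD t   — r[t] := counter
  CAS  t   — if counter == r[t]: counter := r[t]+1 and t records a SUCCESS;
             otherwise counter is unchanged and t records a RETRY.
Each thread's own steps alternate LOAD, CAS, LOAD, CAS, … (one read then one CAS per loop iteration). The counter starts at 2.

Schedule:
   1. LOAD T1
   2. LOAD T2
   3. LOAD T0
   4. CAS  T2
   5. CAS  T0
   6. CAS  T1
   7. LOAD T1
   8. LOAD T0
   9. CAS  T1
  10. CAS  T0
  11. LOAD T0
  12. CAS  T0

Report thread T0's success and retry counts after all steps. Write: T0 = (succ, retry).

T0 = (1, 2)

T1 LOAD — after: cnt=2, r=2 — load
T2 LOAD — after: cnt=2, r=2 — load
T0 LOAD — after: cnt=2, r=2 — load
T2 CAS — after: cnt=3, r=2 — ok
T0 CAS — after: cnt=3, r=2 — retry
T1 CAS — after: cnt=3, r=2 — retry
T1 LOAD — after: cnt=3, r=3 — load
T0 LOAD — after: cnt=3, r=3 — load
T1 CAS — after: cnt=4, r=3 — ok
T0 CAS — after: cnt=4, r=3 — retry
T0 LOAD — after: cnt=4, r=4 — load
T0 CAS — after: cnt=5, r=4 — ok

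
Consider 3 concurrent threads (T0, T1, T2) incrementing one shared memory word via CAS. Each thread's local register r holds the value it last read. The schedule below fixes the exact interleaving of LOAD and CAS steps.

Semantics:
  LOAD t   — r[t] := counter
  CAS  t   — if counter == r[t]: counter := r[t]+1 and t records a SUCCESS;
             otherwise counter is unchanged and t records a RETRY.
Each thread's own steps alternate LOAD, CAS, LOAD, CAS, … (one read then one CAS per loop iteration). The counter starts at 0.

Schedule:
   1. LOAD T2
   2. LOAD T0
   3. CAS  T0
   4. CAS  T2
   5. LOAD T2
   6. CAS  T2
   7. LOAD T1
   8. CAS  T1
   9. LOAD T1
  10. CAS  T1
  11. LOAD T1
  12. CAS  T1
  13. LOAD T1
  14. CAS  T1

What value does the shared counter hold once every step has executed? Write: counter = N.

counter = 6

1. LOAD T2 → mem=0 r[T2]=0 [LOAD]
2. LOAD T0 → mem=0 r[T0]=0 [LOAD]
3. CAS T0 → mem=1 r[T0]=0 [OK]
4. CAS T2 → mem=1 r[T2]=0 [RETRY]
5. LOAD T2 → mem=1 r[T2]=1 [LOAD]
6. CAS T2 → mem=2 r[T2]=1 [OK]
7. LOAD T1 → mem=2 r[T1]=2 [LOAD]
8. CAS T1 → mem=3 r[T1]=2 [OK]
9. LOAD T1 → mem=3 r[T1]=3 [LOAD]
10. CAS T1 → mem=4 r[T1]=3 [OK]
11. LOAD T1 → mem=4 r[T1]=4 [LOAD]
12. CAS T1 → mem=5 r[T1]=4 [OK]
13. LOAD T1 → mem=5 r[T1]=5 [LOAD]
14. CAS T1 → mem=6 r[T1]=5 [OK]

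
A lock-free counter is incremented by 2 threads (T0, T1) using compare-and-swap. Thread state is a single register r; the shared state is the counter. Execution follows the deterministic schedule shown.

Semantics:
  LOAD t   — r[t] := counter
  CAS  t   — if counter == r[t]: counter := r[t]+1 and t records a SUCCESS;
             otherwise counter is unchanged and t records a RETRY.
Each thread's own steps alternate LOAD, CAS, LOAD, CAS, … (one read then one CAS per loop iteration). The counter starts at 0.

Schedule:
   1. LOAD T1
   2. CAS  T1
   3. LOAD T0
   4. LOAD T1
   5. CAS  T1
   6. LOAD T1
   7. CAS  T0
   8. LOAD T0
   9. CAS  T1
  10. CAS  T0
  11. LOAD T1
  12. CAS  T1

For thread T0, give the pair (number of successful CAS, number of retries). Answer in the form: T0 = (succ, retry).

[1] T1.load  rd  (counter 0, T1.r 0)
[2] T1.cas  hit  (counter 1, T1.r 0)
[3] T0.load  rd  (counter 1, T0.r 1)
[4] T1.load  rd  (counter 1, T1.r 1)
[5] T1.cas  hit  (counter 2, T1.r 1)
[6] T1.load  rd  (counter 2, T1.r 2)
[7] T0.cas  miss  (counter 2, T0.r 1)
[8] T0.load  rd  (counter 2, T0.r 2)
[9] T1.cas  hit  (counter 3, T1.r 2)
[10] T0.cas  miss  (counter 3, T0.r 2)
[11] T1.load  rd  (counter 3, T1.r 3)
[12] T1.cas  hit  (counter 4, T1.r 3)

T0 = (0, 2)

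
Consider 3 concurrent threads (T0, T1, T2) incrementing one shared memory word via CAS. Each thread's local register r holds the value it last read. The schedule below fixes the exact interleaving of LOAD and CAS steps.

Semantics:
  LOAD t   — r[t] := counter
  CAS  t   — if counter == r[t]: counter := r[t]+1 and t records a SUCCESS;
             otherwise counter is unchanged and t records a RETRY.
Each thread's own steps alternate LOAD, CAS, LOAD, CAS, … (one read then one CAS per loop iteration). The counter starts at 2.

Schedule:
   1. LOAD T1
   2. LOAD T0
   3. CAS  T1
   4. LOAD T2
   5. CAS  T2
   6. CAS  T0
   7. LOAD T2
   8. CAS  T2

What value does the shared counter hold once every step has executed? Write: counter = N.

counter = 5

T1 LOAD — after: cnt=2, r=2 — load
T0 LOAD — after: cnt=2, r=2 — load
T1 CAS — after: cnt=3, r=2 — ok
T2 LOAD — after: cnt=3, r=3 — load
T2 CAS — after: cnt=4, r=3 — ok
T0 CAS — after: cnt=4, r=2 — retry
T2 LOAD — after: cnt=4, r=4 — load
T2 CAS — after: cnt=5, r=4 — ok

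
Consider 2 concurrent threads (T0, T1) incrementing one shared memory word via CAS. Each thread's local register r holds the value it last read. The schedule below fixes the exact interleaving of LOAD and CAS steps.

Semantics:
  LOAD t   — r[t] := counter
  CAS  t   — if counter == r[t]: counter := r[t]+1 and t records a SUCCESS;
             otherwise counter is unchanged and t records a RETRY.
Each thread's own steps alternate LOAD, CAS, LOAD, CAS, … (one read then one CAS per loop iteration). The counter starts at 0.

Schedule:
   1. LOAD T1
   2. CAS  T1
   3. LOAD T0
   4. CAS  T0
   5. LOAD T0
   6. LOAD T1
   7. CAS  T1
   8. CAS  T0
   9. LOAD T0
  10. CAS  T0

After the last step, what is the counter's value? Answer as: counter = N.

counter = 4

1. LOAD T1 → mem=0 r[T1]=0 [LOAD]
2. CAS T1 → mem=1 r[T1]=0 [OK]
3. LOAD T0 → mem=1 r[T0]=1 [LOAD]
4. CAS T0 → mem=2 r[T0]=1 [OK]
5. LOAD T0 → mem=2 r[T0]=2 [LOAD]
6. LOAD T1 → mem=2 r[T1]=2 [LOAD]
7. CAS T1 → mem=3 r[T1]=2 [OK]
8. CAS T0 → mem=3 r[T0]=2 [RETRY]
9. LOAD T0 → mem=3 r[T0]=3 [LOAD]
10. CAS T0 → mem=4 r[T0]=3 [OK]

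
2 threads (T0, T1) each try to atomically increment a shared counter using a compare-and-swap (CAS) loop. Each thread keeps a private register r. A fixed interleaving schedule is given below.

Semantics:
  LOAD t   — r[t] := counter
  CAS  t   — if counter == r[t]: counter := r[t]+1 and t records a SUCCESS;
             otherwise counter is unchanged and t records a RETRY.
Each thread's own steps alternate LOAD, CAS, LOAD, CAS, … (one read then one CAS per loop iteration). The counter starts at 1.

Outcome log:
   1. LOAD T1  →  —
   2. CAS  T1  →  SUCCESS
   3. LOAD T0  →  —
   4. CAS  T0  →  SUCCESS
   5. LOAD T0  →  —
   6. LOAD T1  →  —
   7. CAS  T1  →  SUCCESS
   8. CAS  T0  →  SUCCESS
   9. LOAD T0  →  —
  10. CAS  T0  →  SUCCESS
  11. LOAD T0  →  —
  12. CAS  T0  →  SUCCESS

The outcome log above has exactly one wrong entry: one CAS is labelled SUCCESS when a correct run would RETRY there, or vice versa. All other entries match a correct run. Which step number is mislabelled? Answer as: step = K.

step = 8

Reference trace:
T1 LOAD — after: cnt=1, r=1 — load
T1 CAS — after: cnt=2, r=1 — ok
T0 LOAD — after: cnt=2, r=2 — load
T0 CAS — after: cnt=3, r=2 — ok
T0 LOAD — after: cnt=3, r=3 — load
T1 LOAD — after: cnt=3, r=3 — load
T1 CAS — after: cnt=4, r=3 — ok
T0 CAS — after: cnt=4, r=3 — retry
T0 LOAD — after: cnt=4, r=4 — load
T0 CAS — after: cnt=5, r=4 — ok
T0 LOAD — after: cnt=5, r=5 — load
T0 CAS — after: cnt=6, r=5 — ok
Flip is step 8.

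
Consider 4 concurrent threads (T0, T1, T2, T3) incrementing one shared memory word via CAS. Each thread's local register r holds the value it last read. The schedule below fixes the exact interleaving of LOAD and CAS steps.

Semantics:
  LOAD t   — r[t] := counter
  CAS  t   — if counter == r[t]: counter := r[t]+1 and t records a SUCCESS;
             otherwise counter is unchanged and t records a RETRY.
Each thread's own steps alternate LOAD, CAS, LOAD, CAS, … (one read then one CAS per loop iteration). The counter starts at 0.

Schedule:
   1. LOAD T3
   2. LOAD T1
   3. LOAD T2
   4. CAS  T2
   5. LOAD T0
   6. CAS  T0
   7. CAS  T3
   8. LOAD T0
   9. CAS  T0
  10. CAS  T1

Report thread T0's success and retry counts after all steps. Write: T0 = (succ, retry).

T3 LOAD — after: cnt=0, r=0 — load
T1 LOAD — after: cnt=0, r=0 — load
T2 LOAD — after: cnt=0, r=0 — load
T2 CAS — after: cnt=1, r=0 — ok
T0 LOAD — after: cnt=1, r=1 — load
T0 CAS — after: cnt=2, r=1 — ok
T3 CAS — after: cnt=2, r=0 — retry
T0 LOAD — after: cnt=2, r=2 — load
T0 CAS — after: cnt=3, r=2 — ok
T1 CAS — after: cnt=3, r=0 — retry

T0 = (2, 0)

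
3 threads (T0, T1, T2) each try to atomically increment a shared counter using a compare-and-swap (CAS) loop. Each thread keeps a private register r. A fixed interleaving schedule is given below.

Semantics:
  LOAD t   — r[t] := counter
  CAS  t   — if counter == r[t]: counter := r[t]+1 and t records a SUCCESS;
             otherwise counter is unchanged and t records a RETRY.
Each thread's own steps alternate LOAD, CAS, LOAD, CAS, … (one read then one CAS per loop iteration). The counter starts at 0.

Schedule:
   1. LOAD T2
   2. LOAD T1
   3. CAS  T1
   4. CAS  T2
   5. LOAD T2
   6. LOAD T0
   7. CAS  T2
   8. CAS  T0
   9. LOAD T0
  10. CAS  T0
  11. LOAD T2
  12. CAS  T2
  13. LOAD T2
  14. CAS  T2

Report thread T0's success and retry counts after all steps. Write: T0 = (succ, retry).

T0 = (1, 1)

T2 LOAD — after: cnt=0, r=0 — load
T1 LOAD — after: cnt=0, r=0 — load
T1 CAS — after: cnt=1, r=0 — ok
T2 CAS — after: cnt=1, r=0 — retry
T2 LOAD — after: cnt=1, r=1 — load
T0 LOAD — after: cnt=1, r=1 — load
T2 CAS — after: cnt=2, r=1 — ok
T0 CAS — after: cnt=2, r=1 — retry
T0 LOAD — after: cnt=2, r=2 — load
T0 CAS — after: cnt=3, r=2 — ok
T2 LOAD — after: cnt=3, r=3 — load
T2 CAS — after: cnt=4, r=3 — ok
T2 LOAD — after: cnt=4, r=4 — load
T2 CAS — after: cnt=5, r=4 — ok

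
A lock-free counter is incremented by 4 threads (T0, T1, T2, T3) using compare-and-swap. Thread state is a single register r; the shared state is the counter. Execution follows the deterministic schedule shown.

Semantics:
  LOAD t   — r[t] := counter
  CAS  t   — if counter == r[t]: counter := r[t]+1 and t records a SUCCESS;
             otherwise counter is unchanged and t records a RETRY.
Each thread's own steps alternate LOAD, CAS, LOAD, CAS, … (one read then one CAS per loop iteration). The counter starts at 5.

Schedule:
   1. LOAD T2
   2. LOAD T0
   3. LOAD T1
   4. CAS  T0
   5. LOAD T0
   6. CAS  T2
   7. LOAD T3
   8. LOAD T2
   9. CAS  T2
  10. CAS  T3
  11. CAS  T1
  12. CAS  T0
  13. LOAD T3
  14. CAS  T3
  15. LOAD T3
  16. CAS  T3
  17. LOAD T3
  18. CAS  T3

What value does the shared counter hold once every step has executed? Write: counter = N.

[1] T2.load  rd  (counter 5, T2.r 5)
[2] T0.load  rd  (counter 5, T0.r 5)
[3] T1.load  rd  (counter 5, T1.r 5)
[4] T0.cas  hit  (counter 6, T0.r 5)
[5] T0.load  rd  (counter 6, T0.r 6)
[6] T2.cas  miss  (counter 6, T2.r 5)
[7] T3.load  rd  (counter 6, T3.r 6)
[8] T2.load  rd  (counter 6, T2.r 6)
[9] T2.cas  hit  (counter 7, T2.r 6)
[10] T3.cas  miss  (counter 7, T3.r 6)
[11] T1.cas  miss  (counter 7, T1.r 5)
[12] T0.cas  miss  (counter 7, T0.r 6)
[13] T3.load  rd  (counter 7, T3.r 7)
[14] T3.cas  hit  (counter 8, T3.r 7)
[15] T3.load  rd  (counter 8, T3.r 8)
[16] T3.cas  hit  (counter 9, T3.r 8)
[17] T3.load  rd  (counter 9, T3.r 9)
[18] T3.cas  hit  (counter 10, T3.r 9)

counter = 10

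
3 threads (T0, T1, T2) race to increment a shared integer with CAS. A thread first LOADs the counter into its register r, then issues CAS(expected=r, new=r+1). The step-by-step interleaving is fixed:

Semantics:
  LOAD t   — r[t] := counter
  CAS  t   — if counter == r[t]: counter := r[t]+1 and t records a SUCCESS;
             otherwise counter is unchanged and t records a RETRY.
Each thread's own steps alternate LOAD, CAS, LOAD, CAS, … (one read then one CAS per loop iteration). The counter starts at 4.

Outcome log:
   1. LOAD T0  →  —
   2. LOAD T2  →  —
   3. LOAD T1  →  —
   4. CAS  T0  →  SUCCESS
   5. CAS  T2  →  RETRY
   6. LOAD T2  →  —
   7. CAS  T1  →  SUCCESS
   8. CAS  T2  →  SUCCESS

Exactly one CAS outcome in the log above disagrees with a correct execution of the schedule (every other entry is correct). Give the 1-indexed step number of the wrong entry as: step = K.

Re-executing:
#1 T0 reads 4
#2 T2 reads 4
#3 T1 reads 4
#4 T0 CAS(4→5) writes; counter now 5
#5 T2 CAS(4→5) fails; counter now 5
#6 T2 reads 5
#7 T1 CAS(4→5) fails; counter now 5
#8 T2 CAS(5→6) writes; counter now 6
Log disagrees first at step 7.

step = 7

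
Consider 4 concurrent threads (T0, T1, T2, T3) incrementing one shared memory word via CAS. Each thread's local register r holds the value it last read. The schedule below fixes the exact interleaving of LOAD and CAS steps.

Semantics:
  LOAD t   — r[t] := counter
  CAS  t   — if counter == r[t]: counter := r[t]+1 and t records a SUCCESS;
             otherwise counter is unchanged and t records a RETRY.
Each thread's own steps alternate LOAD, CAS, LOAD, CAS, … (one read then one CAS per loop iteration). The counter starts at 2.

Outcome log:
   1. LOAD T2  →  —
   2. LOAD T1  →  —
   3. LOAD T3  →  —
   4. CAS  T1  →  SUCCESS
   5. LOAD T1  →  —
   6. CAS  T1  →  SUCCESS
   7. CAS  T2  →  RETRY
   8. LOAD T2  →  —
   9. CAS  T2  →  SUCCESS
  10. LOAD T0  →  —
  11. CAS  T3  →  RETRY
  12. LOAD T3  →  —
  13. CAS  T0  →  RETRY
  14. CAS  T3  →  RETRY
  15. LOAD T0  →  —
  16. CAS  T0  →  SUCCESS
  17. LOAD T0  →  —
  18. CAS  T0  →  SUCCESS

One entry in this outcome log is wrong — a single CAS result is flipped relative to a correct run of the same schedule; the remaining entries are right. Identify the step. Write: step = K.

Re-executing:
[1] T2.load  rd  (counter 2, T2.r 2)
[2] T1.load  rd  (counter 2, T1.r 2)
[3] T3.load  rd  (counter 2, T3.r 2)
[4] T1.cas  hit  (counter 3, T1.r 2)
[5] T1.load  rd  (counter 3, T1.r 3)
[6] T1.cas  hit  (counter 4, T1.r 3)
[7] T2.cas  miss  (counter 4, T2.r 2)
[8] T2.load  rd  (counter 4, T2.r 4)
[9] T2.cas  hit  (counter 5, T2.r 4)
[10] T0.load  rd  (counter 5, T0.r 5)
[11] T3.cas  miss  (counter 5, T3.r 2)
[12] T3.load  rd  (counter 5, T3.r 5)
[13] T0.cas  hit  (counter 6, T0.r 5)
[14] T3.cas  miss  (counter 6, T3.r 5)
[15] T0.load  rd  (counter 6, T0.r 6)
[16] T0.cas  hit  (counter 7, T0.r 6)
[17] T0.load  rd  (counter 7, T0.r 7)
[18] T0.cas  hit  (counter 8, T0.r 7)
Log disagrees first at step 13.

step = 13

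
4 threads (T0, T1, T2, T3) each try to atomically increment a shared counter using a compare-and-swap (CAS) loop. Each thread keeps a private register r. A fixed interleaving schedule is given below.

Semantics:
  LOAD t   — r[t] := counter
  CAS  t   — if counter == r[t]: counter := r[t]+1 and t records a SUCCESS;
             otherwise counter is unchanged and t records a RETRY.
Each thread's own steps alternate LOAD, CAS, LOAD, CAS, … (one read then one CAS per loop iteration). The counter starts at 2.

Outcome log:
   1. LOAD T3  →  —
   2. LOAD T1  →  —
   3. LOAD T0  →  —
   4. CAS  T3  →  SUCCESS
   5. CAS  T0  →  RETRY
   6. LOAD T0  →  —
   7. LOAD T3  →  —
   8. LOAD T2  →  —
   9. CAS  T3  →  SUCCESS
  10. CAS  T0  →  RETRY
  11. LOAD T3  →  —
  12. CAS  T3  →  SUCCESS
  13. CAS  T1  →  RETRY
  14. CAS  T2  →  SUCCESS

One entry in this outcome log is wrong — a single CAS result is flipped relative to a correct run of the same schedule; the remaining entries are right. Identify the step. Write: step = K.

step = 14

Reference trace:
[1] T3.load  rd  (counter 2, T3.r 2)
[2] T1.load  rd  (counter 2, T1.r 2)
[3] T0.load  rd  (counter 2, T0.r 2)
[4] T3.cas  hit  (counter 3, T3.r 2)
[5] T0.cas  miss  (counter 3, T0.r 2)
[6] T0.load  rd  (counter 3, T0.r 3)
[7] T3.load  rd  (counter 3, T3.r 3)
[8] T2.load  rd  (counter 3, T2.r 3)
[9] T3.cas  hit  (counter 4, T3.r 3)
[10] T0.cas  miss  (counter 4, T0.r 3)
[11] T3.load  rd  (counter 4, T3.r 4)
[12] T3.cas  hit  (counter 5, T3.r 4)
[13] T1.cas  miss  (counter 5, T1.r 2)
[14] T2.cas  miss  (counter 5, T2.r 3)
Flip is step 14.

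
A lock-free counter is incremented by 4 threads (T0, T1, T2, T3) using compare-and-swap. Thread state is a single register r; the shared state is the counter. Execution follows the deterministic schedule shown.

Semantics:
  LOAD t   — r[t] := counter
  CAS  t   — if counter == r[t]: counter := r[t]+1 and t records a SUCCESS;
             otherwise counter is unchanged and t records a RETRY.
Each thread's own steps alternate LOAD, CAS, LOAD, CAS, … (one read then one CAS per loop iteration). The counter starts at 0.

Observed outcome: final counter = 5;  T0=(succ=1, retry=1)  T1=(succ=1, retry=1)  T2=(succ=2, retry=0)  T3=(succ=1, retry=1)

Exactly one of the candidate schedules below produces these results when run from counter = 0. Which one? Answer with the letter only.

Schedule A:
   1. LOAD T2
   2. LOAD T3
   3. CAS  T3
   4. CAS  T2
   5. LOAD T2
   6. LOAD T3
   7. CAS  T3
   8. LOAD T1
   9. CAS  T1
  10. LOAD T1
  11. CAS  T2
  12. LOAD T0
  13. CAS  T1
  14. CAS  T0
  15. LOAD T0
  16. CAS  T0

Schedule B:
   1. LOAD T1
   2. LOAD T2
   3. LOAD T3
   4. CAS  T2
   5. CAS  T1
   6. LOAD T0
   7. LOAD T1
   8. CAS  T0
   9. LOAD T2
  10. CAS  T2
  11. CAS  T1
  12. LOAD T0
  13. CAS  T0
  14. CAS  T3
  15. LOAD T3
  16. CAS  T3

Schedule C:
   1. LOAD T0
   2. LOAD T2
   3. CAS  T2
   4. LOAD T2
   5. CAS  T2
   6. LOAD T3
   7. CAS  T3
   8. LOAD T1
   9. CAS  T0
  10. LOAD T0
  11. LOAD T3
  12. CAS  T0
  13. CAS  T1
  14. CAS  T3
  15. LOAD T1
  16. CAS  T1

Run C:
   1) LOAD T0:  M=0  r_T0=0
   2) LOAD T2:  M=0  r_T2=0
   3) CAS  T2:  M=1  r_T2=0 ✓
   4) LOAD T2:  M=1  r_T2=1
   5) CAS  T2:  M=2  r_T2=1 ✓
   6) LOAD T3:  M=2  r_T3=2
   7) CAS  T3:  M=3  r_T3=2 ✓
   8) LOAD T1:  M=3  r_T1=3
   9) CAS  T0:  M=3  r_T0=0 ✗
  10) LOAD T0:  M=3  r_T0=3
  11) LOAD T3:  M=3  r_T3=3
  12) CAS  T0:  M=4  r_T0=3 ✓
  13) CAS  T1:  M=4  r_T1=3 ✗
  14) CAS  T3:  M=4  r_T3=3 ✗
  15) LOAD T1:  M=4  r_T1=4
  16) CAS  T1:  M=5  r_T1=4 ✓

C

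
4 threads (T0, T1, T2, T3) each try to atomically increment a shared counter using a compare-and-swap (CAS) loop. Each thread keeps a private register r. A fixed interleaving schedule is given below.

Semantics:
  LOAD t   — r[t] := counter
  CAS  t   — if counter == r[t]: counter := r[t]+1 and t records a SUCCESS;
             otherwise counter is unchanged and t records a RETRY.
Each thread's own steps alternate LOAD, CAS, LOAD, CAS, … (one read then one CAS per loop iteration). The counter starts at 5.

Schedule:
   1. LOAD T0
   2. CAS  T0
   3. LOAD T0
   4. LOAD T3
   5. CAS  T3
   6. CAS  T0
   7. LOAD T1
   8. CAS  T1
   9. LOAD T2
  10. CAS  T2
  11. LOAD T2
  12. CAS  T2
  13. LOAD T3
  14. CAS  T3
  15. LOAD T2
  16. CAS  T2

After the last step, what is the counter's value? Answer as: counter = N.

step 1: T0 LOAD ⇒ load; ctr=5 reg=5
step 2: T0 CAS ⇒ ok; ctr=6 reg=5
step 3: T0 LOAD ⇒ load; ctr=6 reg=6
step 4: T3 LOAD ⇒ load; ctr=6 reg=6
step 5: T3 CAS ⇒ ok; ctr=7 reg=6
step 6: T0 CAS ⇒ retry; ctr=7 reg=6
step 7: T1 LOAD ⇒ load; ctr=7 reg=7
step 8: T1 CAS ⇒ ok; ctr=8 reg=7
step 9: T2 LOAD ⇒ load; ctr=8 reg=8
step 10: T2 CAS ⇒ ok; ctr=9 reg=8
step 11: T2 LOAD ⇒ load; ctr=9 reg=9
step 12: T2 CAS ⇒ ok; ctr=10 reg=9
step 13: T3 LOAD ⇒ load; ctr=10 reg=10
step 14: T3 CAS ⇒ ok; ctr=11 reg=10
step 15: T2 LOAD ⇒ load; ctr=11 reg=11
step 16: T2 CAS ⇒ ok; ctr=12 reg=11

counter = 12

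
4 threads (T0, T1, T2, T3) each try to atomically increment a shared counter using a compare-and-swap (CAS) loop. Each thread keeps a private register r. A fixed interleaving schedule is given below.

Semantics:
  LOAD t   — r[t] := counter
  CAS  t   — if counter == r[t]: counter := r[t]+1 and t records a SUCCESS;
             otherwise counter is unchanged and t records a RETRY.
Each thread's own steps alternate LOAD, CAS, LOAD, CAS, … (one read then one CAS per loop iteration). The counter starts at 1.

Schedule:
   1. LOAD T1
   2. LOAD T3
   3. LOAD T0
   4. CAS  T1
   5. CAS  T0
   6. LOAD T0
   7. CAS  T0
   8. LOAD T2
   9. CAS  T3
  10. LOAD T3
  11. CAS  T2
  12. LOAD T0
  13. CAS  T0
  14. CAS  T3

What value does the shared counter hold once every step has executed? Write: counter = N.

[1] T1.load  rd  (counter 1, T1.r 1)
[2] T3.load  rd  (counter 1, T3.r 1)
[3] T0.load  rd  (counter 1, T0.r 1)
[4] T1.cas  hit  (counter 2, T1.r 1)
[5] T0.cas  miss  (counter 2, T0.r 1)
[6] T0.load  rd  (counter 2, T0.r 2)
[7] T0.cas  hit  (counter 3, T0.r 2)
[8] T2.load  rd  (counter 3, T2.r 3)
[9] T3.cas  miss  (counter 3, T3.r 1)
[10] T3.load  rd  (counter 3, T3.r 3)
[11] T2.cas  hit  (counter 4, T2.r 3)
[12] T0.load  rd  (counter 4, T0.r 4)
[13] T0.cas  hit  (counter 5, T0.r 4)
[14] T3.cas  miss  (counter 5, T3.r 3)

counter = 5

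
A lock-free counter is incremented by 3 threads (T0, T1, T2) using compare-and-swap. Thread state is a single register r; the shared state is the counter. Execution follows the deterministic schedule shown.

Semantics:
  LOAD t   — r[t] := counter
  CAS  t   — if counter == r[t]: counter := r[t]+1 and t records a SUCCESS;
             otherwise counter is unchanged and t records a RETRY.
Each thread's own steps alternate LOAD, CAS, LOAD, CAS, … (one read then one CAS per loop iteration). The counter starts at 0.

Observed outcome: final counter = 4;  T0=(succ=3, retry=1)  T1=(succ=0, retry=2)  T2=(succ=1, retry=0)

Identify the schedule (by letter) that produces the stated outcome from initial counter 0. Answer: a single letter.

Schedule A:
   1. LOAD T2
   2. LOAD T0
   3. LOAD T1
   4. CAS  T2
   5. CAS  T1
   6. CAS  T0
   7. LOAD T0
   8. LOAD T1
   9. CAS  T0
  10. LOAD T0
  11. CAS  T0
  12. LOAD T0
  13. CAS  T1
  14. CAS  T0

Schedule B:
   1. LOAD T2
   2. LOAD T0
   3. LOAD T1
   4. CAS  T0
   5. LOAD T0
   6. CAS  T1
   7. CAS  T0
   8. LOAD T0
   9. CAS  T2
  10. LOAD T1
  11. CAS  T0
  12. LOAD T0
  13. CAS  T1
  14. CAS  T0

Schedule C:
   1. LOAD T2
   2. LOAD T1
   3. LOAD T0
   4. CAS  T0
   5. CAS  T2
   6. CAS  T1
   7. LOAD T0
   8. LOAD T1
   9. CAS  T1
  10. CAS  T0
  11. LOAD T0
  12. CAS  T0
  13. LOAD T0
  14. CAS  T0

Tracing schedule A:
#1 T2 reads 0
#2 T0 reads 0
#3 T1 reads 0
#4 T2 CAS(0→1) writes; counter now 1
#5 T1 CAS(0→1) fails; counter now 1
#6 T0 CAS(0→1) fails; counter now 1
#7 T0 reads 1
#8 T1 reads 1
#9 T0 CAS(1→2) writes; counter now 2
#10 T0 reads 2
#11 T0 CAS(2→3) writes; counter now 3
#12 T0 reads 3
#13 T1 CAS(1→2) fails; counter now 3
#14 T0 CAS(3→4) writes; counter now 4

A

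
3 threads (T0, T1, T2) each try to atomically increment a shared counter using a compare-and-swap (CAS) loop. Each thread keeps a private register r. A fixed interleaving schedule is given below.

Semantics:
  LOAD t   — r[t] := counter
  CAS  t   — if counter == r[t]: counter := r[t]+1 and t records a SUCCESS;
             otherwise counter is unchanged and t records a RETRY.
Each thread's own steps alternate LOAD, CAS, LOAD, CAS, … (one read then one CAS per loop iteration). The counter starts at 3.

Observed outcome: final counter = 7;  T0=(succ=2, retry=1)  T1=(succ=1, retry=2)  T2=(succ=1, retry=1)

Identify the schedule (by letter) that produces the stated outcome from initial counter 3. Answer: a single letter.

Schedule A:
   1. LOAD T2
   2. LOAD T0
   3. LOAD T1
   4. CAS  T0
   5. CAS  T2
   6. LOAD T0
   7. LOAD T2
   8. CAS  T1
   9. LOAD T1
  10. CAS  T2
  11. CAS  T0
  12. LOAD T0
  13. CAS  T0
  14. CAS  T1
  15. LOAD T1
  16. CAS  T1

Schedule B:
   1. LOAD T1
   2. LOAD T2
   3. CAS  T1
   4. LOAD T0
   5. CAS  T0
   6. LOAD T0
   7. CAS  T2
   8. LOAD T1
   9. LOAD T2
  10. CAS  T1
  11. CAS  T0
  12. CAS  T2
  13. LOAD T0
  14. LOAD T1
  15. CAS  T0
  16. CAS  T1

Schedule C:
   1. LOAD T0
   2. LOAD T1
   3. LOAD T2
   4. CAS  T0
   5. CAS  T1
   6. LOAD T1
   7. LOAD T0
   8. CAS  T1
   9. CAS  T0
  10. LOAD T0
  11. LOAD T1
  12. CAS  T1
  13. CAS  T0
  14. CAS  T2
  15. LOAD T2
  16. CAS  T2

Tracing schedule A:
T2 LOAD — after: cnt=3, r=3 — load
T0 LOAD — after: cnt=3, r=3 — load
T1 LOAD — after: cnt=3, r=3 — load
T0 CAS — after: cnt=4, r=3 — ok
T2 CAS — after: cnt=4, r=3 — retry
T0 LOAD — after: cnt=4, r=4 — load
T2 LOAD — after: cnt=4, r=4 — load
T1 CAS — after: cnt=4, r=3 — retry
T1 LOAD — after: cnt=4, r=4 — load
T2 CAS — after: cnt=5, r=4 — ok
T0 CAS — after: cnt=5, r=4 — retry
T0 LOAD — after: cnt=5, r=5 — load
T0 CAS — after: cnt=6, r=5 — ok
T1 CAS — after: cnt=6, r=4 — retry
T1 LOAD — after: cnt=6, r=6 — load
T1 CAS — after: cnt=7, r=6 — ok

A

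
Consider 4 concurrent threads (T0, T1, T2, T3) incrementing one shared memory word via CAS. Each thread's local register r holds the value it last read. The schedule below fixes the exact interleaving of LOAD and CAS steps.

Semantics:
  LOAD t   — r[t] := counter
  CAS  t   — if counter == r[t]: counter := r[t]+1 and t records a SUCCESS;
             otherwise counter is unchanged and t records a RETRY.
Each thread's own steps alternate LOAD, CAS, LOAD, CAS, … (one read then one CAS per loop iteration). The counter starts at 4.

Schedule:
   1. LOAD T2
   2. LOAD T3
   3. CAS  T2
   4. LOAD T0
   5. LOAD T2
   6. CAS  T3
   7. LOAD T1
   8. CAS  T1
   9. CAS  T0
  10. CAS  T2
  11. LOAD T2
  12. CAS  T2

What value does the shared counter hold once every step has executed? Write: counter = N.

counter = 7

T2 LOAD — after: cnt=4, r=4 — load
T3 LOAD — after: cnt=4, r=4 — load
T2 CAS — after: cnt=5, r=4 — ok
T0 LOAD — after: cnt=5, r=5 — load
T2 LOAD — after: cnt=5, r=5 — load
T3 CAS — after: cnt=5, r=4 — retry
T1 LOAD — after: cnt=5, r=5 — load
T1 CAS — after: cnt=6, r=5 — ok
T0 CAS — after: cnt=6, r=5 — retry
T2 CAS — after: cnt=6, r=5 — retry
T2 LOAD — after: cnt=6, r=6 — load
T2 CAS — after: cnt=7, r=6 — ok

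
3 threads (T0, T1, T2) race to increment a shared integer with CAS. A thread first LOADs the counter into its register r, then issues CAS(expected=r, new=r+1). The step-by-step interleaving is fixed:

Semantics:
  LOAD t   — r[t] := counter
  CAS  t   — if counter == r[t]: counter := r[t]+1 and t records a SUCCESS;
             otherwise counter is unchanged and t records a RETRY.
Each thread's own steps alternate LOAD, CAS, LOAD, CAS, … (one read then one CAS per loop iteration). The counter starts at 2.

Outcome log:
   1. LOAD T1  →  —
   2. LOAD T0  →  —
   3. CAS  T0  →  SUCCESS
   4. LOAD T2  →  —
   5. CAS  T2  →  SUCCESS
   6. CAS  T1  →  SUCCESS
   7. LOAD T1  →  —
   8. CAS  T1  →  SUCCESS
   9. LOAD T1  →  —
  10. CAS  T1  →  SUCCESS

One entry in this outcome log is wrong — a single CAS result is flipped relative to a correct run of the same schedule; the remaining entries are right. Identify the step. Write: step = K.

step = 6

Correct run:
   1) LOAD T1:  M=2  r_T1=2
   2) LOAD T0:  M=2  r_T0=2
   3) CAS  T0:  M=3  r_T0=2 ✓
   4) LOAD T2:  M=3  r_T2=3
   5) CAS  T2:  M=4  r_T2=3 ✓
   6) CAS  T1:  M=4  r_T1=2 ✗
   7) LOAD T1:  M=4  r_T1=4
   8) CAS  T1:  M=5  r_T1=4 ✓
   9) LOAD T1:  M=5  r_T1=5
  10) CAS  T1:  M=6  r_T1=5 ✓
Mismatch at 6.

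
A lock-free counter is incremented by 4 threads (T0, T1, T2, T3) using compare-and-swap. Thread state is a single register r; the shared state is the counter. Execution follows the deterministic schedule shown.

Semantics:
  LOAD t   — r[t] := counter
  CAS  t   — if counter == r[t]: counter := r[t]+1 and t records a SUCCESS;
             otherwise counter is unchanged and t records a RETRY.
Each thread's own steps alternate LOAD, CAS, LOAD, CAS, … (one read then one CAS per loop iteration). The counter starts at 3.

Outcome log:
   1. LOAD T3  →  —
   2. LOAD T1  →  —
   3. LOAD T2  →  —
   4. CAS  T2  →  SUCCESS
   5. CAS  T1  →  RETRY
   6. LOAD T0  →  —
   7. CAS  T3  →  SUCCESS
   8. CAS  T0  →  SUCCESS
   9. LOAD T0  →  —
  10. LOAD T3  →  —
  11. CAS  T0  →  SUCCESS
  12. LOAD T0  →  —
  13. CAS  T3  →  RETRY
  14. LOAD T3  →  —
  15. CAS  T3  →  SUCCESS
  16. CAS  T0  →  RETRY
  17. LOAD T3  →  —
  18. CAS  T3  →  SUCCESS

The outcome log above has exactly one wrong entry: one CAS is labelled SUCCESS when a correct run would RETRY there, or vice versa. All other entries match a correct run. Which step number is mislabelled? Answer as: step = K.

step = 7

Correct run:
#1 T3 reads 3
#2 T1 reads 3
#3 T2 reads 3
#4 T2 CAS(3→4) writes; counter now 4
#5 T1 CAS(3→4) fails; counter now 4
#6 T0 reads 4
#7 T3 CAS(3→4) fails; counter now 4
#8 T0 CAS(4→5) writes; counter now 5
#9 T0 reads 5
#10 T3 reads 5
#11 T0 CAS(5→6) writes; counter now 6
#12 T0 reads 6
#13 T3 CAS(5→6) fails; counter now 6
#14 T3 reads 6
#15 T3 CAS(6→7) writes; counter now 7
#16 T0 CAS(6→7) fails; counter now 7
#17 T3 reads 7
#18 T3 CAS(7→8) writes; counter now 8
Flip is step 7.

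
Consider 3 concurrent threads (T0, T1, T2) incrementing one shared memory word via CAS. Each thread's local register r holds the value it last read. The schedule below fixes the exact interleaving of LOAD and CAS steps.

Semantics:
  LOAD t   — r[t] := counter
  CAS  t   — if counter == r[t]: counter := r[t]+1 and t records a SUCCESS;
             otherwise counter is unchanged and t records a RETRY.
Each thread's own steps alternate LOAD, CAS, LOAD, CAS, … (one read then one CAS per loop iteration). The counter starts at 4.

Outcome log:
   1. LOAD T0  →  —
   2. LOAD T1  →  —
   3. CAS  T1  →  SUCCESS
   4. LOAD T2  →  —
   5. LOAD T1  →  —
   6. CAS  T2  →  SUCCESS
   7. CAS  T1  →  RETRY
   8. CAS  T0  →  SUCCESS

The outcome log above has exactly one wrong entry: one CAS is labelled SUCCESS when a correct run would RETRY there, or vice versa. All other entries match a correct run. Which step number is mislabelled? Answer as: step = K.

Re-executing:
[1] T0.load  rd  (counter 4, T0.r 4)
[2] T1.load  rd  (counter 4, T1.r 4)
[3] T1.cas  hit  (counter 5, T1.r 4)
[4] T2.load  rd  (counter 5, T2.r 5)
[5] T1.load  rd  (counter 5, T1.r 5)
[6] T2.cas  hit  (counter 6, T2.r 5)
[7] T1.cas  miss  (counter 6, T1.r 5)
[8] T0.cas  miss  (counter 6, T0.r 4)
Log disagrees first at step 8.

step = 8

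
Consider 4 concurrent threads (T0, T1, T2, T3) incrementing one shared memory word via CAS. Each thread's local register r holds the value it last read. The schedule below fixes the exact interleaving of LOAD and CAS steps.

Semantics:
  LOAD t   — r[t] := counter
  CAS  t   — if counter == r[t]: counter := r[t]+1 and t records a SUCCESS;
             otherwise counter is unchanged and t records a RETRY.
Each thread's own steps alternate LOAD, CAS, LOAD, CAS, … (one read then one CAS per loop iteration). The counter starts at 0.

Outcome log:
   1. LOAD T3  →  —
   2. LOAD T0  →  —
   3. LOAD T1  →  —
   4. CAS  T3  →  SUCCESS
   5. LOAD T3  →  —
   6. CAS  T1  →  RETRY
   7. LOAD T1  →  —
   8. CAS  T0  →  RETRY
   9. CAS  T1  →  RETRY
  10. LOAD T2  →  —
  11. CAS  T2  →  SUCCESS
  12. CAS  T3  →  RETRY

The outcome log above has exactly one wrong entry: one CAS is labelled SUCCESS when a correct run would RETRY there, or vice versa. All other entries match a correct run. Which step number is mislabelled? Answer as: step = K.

step = 9

Re-executing:
step 1: T3 LOAD ⇒ load; ctr=0 reg=0
step 2: T0 LOAD ⇒ load; ctr=0 reg=0
step 3: T1 LOAD ⇒ load; ctr=0 reg=0
step 4: T3 CAS ⇒ ok; ctr=1 reg=0
step 5: T3 LOAD ⇒ load; ctr=1 reg=1
step 6: T1 CAS ⇒ retry; ctr=1 reg=0
step 7: T1 LOAD ⇒ load; ctr=1 reg=1
step 8: T0 CAS ⇒ retry; ctr=1 reg=0
step 9: T1 CAS ⇒ ok; ctr=2 reg=1
step 10: T2 LOAD ⇒ load; ctr=2 reg=2
step 11: T2 CAS ⇒ ok; ctr=3 reg=2
step 12: T3 CAS ⇒ retry; ctr=3 reg=1
Mismatch at 9.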